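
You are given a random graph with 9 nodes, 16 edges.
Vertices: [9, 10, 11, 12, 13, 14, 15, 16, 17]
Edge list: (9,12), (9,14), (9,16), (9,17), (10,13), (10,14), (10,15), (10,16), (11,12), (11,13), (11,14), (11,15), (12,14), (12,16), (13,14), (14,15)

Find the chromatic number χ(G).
χ(G) = 3

Clique number ω(G) = 3 (lower bound: χ ≥ ω).
The clique on [9, 12, 16] has size 3, forcing χ ≥ 3, and the coloring below uses 3 colors, so χ(G) = 3.
A valid 3-coloring: color 1: [14, 16, 17]; color 2: [9, 10, 11]; color 3: [12, 13, 15].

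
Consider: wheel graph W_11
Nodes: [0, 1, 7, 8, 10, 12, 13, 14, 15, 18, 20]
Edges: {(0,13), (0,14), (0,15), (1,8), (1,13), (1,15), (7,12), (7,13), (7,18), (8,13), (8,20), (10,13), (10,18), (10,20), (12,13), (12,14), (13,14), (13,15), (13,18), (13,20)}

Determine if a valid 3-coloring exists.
A valid 3-coloring: color 1: [13]; color 2: [7, 8, 10, 14, 15]; color 3: [0, 1, 12, 18, 20].
(χ(G) = 3 ≤ 3.)

Yes, G is 3-colorable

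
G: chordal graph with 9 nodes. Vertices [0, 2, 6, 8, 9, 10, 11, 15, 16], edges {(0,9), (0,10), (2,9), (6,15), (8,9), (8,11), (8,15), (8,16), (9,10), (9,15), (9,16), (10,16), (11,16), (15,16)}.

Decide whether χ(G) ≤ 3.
No, G is not 3-colorable

The clique on vertices [8, 9, 15, 16] has size 4 > 3, so it alone needs 4 colors.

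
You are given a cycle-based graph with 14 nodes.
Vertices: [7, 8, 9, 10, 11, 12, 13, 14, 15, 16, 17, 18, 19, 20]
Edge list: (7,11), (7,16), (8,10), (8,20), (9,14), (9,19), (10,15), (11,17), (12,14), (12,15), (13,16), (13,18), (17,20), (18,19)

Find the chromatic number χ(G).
χ(G) = 2

Clique number ω(G) = 2 (lower bound: χ ≥ ω).
The graph is bipartite (no odd cycle), so 2 colors suffice: χ(G) = 2.
A valid 2-coloring: color 1: [7, 8, 13, 14, 15, 17, 19]; color 2: [9, 10, 11, 12, 16, 18, 20].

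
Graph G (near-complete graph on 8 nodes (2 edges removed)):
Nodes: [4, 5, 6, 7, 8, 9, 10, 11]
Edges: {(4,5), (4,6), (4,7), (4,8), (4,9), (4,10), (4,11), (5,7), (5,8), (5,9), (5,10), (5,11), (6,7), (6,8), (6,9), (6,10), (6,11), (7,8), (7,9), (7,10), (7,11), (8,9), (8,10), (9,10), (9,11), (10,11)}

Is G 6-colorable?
Yes, G is 6-colorable

A valid 6-coloring: color 1: [7]; color 2: [4]; color 3: [9]; color 4: [10]; color 5: [5, 6]; color 6: [8, 11].
(χ(G) = 6 ≤ 6.)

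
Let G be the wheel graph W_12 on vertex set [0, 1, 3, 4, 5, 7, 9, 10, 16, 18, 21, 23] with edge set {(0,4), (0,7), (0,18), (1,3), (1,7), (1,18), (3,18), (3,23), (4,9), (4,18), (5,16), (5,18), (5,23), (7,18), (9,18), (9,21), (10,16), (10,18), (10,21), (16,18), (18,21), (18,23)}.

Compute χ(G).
Clique number ω(G) = 3 (lower bound: χ ≥ ω).
Odd cycle [21, 10, 16, 5, 23, 3, 1, 7, 0, 4, 9] needs 3 colors (χ ≥ 3).
Vertex 18 is adjacent to every vertex of [0, 1, 3, 4, 5, 7, 9, 10, 16, 21, 23], which already need 3 colors among themselves, so 18 needs a new color (χ ≥ 4).
The coloring below uses 4 colors, so χ(G) = 4.
A valid 4-coloring: color 1: [18]; color 2: [1, 4, 16, 21, 23]; color 3: [3, 5, 7, 9, 10]; color 4: [0].

χ(G) = 4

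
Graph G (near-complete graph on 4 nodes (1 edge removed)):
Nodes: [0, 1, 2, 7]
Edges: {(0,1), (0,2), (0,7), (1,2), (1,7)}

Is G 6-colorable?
A valid 6-coloring: color 1: [0]; color 2: [1]; color 3: [2, 7].
(χ(G) = 3 ≤ 6.)

Yes, G is 6-colorable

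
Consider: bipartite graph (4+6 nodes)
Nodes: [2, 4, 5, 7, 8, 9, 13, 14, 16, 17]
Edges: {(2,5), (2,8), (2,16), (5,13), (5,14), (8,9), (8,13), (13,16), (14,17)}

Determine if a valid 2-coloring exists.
A valid 2-coloring: color 1: [2, 4, 7, 9, 13, 14]; color 2: [5, 8, 16, 17].
(χ(G) = 2 ≤ 2.)

Yes, G is 2-colorable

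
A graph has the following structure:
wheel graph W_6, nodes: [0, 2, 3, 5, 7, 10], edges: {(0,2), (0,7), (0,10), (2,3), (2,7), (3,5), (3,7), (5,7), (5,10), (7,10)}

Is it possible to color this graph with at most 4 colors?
A valid 4-coloring: color 1: [7]; color 2: [2, 10]; color 3: [0, 3]; color 4: [5].
(χ(G) = 4 ≤ 4.)

Yes, G is 4-colorable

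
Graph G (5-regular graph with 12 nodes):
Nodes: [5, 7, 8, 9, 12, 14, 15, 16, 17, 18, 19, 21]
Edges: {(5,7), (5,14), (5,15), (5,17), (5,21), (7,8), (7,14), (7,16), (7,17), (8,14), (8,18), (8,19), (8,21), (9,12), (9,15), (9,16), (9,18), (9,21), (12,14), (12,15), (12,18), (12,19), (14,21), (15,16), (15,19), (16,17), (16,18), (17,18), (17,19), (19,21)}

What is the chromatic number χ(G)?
Clique number ω(G) = 3 (lower bound: χ ≥ ω).
Suppose a proper 3-coloring c exists. The clique [5, 7, 14] takes 3 distinct colors; by symmetry let c(5) = 1, c(7) = 2, c(14) = 3.
- Vertex 8: neighbors [7, 14] already have colors [2, 3] ⇒ c(8) = 1.
- Vertex 17: neighbors [5, 7] already have colors [1, 2] ⇒ c(17) = 3.
- Vertex 16: neighbors [7, 17] already have colors [2, 3] ⇒ c(16) = 1.
- Vertex 19: neighbors [8, 17] already have colors [1, 3] ⇒ c(19) = 2.
- Vertex 21: neighbors [5, 19, 14] already have colors [1, 2, 3] — all 3 colors blocked. Contradiction.
The forced assignments end in a contradiction, so G has no proper 3-coloring (χ ≥ 4).
The coloring below uses 4 colors, so χ(G) = 4.
A valid 4-coloring: color 1: [7, 15, 18, 21]; color 2: [8, 9, 17]; color 3: [14, 16, 19]; color 4: [5, 12].

χ(G) = 4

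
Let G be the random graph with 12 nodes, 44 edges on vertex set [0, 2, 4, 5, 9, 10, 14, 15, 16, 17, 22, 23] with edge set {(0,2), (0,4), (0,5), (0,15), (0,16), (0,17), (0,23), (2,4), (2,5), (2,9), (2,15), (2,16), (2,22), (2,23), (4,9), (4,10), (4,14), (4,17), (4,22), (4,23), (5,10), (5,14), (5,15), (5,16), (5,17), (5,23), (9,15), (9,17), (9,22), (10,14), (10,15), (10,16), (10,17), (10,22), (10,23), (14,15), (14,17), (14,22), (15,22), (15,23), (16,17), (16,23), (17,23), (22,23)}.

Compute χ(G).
χ(G) = 5

Clique number ω(G) = 5 (lower bound: χ ≥ ω).
The clique on [0, 5, 16, 17, 23] has size 5, forcing χ ≥ 5, and the coloring below uses 5 colors, so χ(G) = 5.
A valid 5-coloring: color 1: [9, 14, 23]; color 2: [4, 15, 16]; color 3: [0, 10]; color 4: [2, 17]; color 5: [5, 22].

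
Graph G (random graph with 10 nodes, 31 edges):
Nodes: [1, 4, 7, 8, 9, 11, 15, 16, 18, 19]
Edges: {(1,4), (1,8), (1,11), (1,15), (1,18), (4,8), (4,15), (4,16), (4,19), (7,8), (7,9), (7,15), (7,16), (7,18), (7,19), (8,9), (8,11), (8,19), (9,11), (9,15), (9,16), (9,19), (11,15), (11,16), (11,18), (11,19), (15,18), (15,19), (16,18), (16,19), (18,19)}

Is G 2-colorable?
The clique on vertices [1, 11, 15, 18] has size 4 > 2, so it alone needs 4 colors.

No, G is not 2-colorable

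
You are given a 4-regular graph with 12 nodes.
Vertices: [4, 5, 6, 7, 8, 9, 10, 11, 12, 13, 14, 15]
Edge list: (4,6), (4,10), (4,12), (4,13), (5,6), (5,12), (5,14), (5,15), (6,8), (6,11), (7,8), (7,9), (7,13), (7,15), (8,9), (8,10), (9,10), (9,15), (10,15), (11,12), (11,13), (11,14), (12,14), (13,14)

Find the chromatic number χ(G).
Clique number ω(G) = 3 (lower bound: χ ≥ ω).
The clique on [5, 12, 14] has size 3, forcing χ ≥ 3, and the coloring below uses 3 colors, so χ(G) = 3.
A valid 3-coloring: color 1: [6, 7, 10, 14]; color 2: [8, 12, 13, 15]; color 3: [4, 5, 9, 11].

χ(G) = 3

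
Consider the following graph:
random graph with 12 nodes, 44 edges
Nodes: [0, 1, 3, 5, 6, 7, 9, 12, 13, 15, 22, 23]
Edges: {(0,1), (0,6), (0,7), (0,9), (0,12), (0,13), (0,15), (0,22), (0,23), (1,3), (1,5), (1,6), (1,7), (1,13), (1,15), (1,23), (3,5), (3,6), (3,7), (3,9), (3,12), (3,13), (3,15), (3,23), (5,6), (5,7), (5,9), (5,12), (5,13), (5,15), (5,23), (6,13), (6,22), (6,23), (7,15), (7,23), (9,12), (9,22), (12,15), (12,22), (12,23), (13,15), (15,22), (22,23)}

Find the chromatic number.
Clique number ω(G) = 5 (lower bound: χ ≥ ω).
Odd cycle [15, 7, 23, 6, 13] needs 3 colors (χ ≥ 3).
Vertex 1 is adjacent to every vertex of [6, 7, 13, 15, 23], which already need 3 colors among themselves, so 1 needs a new color (χ ≥ 4).
Vertex 5 is adjacent to every vertex of [1, 6, 7, 13, 15, 23], which already need 4 colors among themselves, so 5 needs a new color (χ ≥ 5).
Vertex 3 is adjacent to every vertex of [1, 5, 6, 7, 13, 15, 23], which already need 5 colors among themselves, so 3 needs a new color (χ ≥ 6).
The coloring below uses 6 colors, so χ(G) = 6.
A valid 6-coloring: color 1: [0, 3]; color 2: [5, 22]; color 3: [6, 9, 15]; color 4: [1, 12]; color 5: [13, 23]; color 6: [7].

χ(G) = 6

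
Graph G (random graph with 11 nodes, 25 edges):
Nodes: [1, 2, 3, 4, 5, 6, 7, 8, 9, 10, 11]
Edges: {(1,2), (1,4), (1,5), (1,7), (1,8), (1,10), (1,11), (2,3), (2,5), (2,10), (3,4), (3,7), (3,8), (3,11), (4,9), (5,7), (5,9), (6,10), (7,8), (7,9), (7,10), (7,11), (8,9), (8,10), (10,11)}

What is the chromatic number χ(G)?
Clique number ω(G) = 4 (lower bound: χ ≥ ω).
The clique on [1, 7, 8, 10] has size 4, forcing χ ≥ 4, and the coloring below uses 4 colors, so χ(G) = 4.
A valid 4-coloring: color 1: [2, 4, 6, 7]; color 2: [1, 3, 9]; color 3: [5, 10]; color 4: [8, 11].

χ(G) = 4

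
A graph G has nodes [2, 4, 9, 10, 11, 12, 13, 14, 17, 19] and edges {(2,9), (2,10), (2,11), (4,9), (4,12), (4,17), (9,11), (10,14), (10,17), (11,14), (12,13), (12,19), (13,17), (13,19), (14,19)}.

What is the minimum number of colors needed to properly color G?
χ(G) = 3

Clique number ω(G) = 3 (lower bound: χ ≥ ω).
The clique on [2, 9, 11] has size 3, forcing χ ≥ 3, and the coloring below uses 3 colors, so χ(G) = 3.
A valid 3-coloring: color 1: [2, 12, 14, 17]; color 2: [4, 10, 11, 13]; color 3: [9, 19].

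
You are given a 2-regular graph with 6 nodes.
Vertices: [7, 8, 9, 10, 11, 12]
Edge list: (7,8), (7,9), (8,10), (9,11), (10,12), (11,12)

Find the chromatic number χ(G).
χ(G) = 2

Clique number ω(G) = 2 (lower bound: χ ≥ ω).
The graph is bipartite (no odd cycle), so 2 colors suffice: χ(G) = 2.
A valid 2-coloring: color 1: [7, 10, 11]; color 2: [8, 9, 12].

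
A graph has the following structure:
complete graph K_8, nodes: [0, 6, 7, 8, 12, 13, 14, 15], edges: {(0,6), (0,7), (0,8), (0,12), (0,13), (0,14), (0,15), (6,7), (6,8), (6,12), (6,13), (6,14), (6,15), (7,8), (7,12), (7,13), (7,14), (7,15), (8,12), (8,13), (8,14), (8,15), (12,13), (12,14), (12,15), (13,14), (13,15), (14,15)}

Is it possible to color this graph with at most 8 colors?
A valid 8-coloring: color 1: [15]; color 2: [6]; color 3: [7]; color 4: [0]; color 5: [13]; color 6: [12]; color 7: [14]; color 8: [8].
(χ(G) = 8 ≤ 8.)

Yes, G is 8-colorable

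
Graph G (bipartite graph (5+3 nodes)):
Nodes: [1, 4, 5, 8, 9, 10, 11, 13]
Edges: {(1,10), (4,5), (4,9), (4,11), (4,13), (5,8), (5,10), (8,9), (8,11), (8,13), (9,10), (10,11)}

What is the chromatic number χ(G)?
Clique number ω(G) = 2 (lower bound: χ ≥ ω).
The graph is bipartite (no odd cycle), so 2 colors suffice: χ(G) = 2.
A valid 2-coloring: color 1: [4, 8, 10]; color 2: [1, 5, 9, 11, 13].

χ(G) = 2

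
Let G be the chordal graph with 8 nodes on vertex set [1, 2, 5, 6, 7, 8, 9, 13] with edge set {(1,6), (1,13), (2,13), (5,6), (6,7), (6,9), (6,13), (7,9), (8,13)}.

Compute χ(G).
Clique number ω(G) = 3 (lower bound: χ ≥ ω).
The clique on [1, 6, 13] has size 3, forcing χ ≥ 3, and the coloring below uses 3 colors, so χ(G) = 3.
A valid 3-coloring: color 1: [2, 6, 8]; color 2: [5, 9, 13]; color 3: [1, 7].

χ(G) = 3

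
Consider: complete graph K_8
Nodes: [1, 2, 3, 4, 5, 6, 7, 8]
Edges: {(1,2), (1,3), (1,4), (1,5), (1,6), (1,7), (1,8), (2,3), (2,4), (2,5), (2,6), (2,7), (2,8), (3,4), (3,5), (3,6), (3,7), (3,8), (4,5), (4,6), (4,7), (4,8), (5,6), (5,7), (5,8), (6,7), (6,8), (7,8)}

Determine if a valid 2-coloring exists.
The clique on vertices [1, 2, 3, 4, 5, 6, 7, 8] has size 8 > 2, so it alone needs 8 colors.

No, G is not 2-colorable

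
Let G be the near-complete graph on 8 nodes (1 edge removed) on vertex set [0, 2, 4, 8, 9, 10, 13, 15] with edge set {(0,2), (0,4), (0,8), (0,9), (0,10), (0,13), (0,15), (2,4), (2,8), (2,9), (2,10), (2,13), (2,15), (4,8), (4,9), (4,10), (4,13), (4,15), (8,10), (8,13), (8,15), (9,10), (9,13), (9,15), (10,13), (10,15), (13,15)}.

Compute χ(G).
Clique number ω(G) = 7 (lower bound: χ ≥ ω).
The clique on [0, 2, 4, 8, 10, 13, 15] has size 7, forcing χ ≥ 7, and the coloring below uses 7 colors, so χ(G) = 7.
A valid 7-coloring: color 1: [13]; color 2: [4]; color 3: [2]; color 4: [15]; color 5: [10]; color 6: [0]; color 7: [8, 9].

χ(G) = 7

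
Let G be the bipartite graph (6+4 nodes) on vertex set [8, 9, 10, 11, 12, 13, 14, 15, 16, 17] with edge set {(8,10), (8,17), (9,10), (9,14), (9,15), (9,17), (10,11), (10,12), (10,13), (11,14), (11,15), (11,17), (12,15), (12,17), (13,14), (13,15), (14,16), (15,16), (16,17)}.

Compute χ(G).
Clique number ω(G) = 2 (lower bound: χ ≥ ω).
The graph is bipartite (no odd cycle), so 2 colors suffice: χ(G) = 2.
A valid 2-coloring: color 1: [10, 14, 15, 17]; color 2: [8, 9, 11, 12, 13, 16].

χ(G) = 2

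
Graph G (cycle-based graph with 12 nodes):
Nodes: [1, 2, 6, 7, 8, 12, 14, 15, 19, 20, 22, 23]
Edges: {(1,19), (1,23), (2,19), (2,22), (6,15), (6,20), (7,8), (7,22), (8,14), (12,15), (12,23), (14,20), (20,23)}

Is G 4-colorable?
Yes, G is 4-colorable

A valid 4-coloring: color 1: [2, 7, 14, 15, 23]; color 2: [8, 12, 19, 20, 22]; color 3: [1, 6].
(χ(G) = 3 ≤ 4.)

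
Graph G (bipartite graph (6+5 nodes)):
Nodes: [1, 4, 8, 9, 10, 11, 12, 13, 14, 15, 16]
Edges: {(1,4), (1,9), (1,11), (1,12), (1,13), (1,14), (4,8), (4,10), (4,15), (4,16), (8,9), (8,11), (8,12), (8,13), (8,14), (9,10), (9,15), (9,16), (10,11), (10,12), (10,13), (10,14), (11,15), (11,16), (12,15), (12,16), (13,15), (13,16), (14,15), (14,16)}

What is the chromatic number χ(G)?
Clique number ω(G) = 2 (lower bound: χ ≥ ω).
The graph is bipartite (no odd cycle), so 2 colors suffice: χ(G) = 2.
A valid 2-coloring: color 1: [1, 8, 10, 15, 16]; color 2: [4, 9, 11, 12, 13, 14].

χ(G) = 2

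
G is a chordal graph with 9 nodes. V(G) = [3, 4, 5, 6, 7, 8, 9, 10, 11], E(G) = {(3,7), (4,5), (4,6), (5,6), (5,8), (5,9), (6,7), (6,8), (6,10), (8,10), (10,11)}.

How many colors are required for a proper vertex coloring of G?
χ(G) = 3

Clique number ω(G) = 3 (lower bound: χ ≥ ω).
The clique on [6, 8, 10] has size 3, forcing χ ≥ 3, and the coloring below uses 3 colors, so χ(G) = 3.
A valid 3-coloring: color 1: [3, 6, 9, 11]; color 2: [5, 7, 10]; color 3: [4, 8].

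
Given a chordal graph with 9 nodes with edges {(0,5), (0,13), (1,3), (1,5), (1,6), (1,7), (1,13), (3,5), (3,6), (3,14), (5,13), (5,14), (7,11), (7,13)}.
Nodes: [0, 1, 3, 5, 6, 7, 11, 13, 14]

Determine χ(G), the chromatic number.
Clique number ω(G) = 3 (lower bound: χ ≥ ω).
The clique on [0, 5, 13] has size 3, forcing χ ≥ 3, and the coloring below uses 3 colors, so χ(G) = 3.
A valid 3-coloring: color 1: [0, 1, 11, 14]; color 2: [5, 6, 7]; color 3: [3, 13].

χ(G) = 3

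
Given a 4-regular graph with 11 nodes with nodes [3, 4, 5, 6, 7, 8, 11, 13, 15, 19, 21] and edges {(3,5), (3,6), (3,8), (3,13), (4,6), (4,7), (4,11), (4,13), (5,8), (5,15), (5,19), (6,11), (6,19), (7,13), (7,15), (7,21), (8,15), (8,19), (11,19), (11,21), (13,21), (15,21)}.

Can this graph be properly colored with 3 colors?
Suppose a proper 3-coloring c exists. The clique [3, 5, 8] takes 3 distinct colors; by symmetry let c(3) = 1, c(5) = 2, c(8) = 3.
- Vertex 15: neighbors [5, 8] already have colors [2, 3] ⇒ c(15) = 1.
- Vertex 19: neighbors [5, 8] already have colors [2, 3] ⇒ c(19) = 1.
- Vertex 7: neighbors [15] already have colors [1]; try each remaining color.
- Case c(7) = 2:
  - Vertex 13: neighbors [3, 7] already have colors [1, 2] ⇒ c(13) = 3.
  - Vertex 21: neighbors [15, 7, 13] already have colors [1, 2, 3] — all 3 colors blocked. Contradiction.
- Case c(7) = 3:
  - Vertex 13: neighbors [3, 7] already have colors [1, 3] ⇒ c(13) = 2.
  - Vertex 21: neighbors [15, 13, 7] already have colors [1, 2, 3] — all 3 colors blocked. Contradiction.
Every case ends in a contradiction, so G has no proper 3-coloring (χ ≥ 4).

No, G is not 3-colorable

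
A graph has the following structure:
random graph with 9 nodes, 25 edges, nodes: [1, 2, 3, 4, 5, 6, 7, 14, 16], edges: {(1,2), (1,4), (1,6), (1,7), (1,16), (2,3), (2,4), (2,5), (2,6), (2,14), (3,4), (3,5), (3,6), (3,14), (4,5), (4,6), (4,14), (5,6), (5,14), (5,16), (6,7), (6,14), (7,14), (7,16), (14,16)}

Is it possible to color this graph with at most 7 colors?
A valid 7-coloring: color 1: [1, 14]; color 2: [6, 16]; color 3: [5, 7]; color 4: [4]; color 5: [2]; color 6: [3].
(χ(G) = 6 ≤ 7.)

Yes, G is 7-colorable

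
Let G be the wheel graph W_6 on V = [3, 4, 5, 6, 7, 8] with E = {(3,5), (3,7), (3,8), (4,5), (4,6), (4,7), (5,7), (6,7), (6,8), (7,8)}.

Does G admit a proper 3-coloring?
No, G is not 3-colorable

Odd cycle [6, 4, 5, 3, 8] needs 3 colors (χ ≥ 3).
Vertex 7 is adjacent to every vertex of [3, 4, 5, 6, 8], which already need 3 colors among themselves, so 7 needs a new color (χ ≥ 4).
Hence χ(G) ≥ 4 > 3, so no proper 3-coloring exists.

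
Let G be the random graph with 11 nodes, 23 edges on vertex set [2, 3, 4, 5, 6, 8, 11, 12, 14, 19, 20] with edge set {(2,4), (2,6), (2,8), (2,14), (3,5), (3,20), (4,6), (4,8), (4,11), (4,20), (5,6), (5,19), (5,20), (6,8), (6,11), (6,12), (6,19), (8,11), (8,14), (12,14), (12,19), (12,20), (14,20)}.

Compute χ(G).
Clique number ω(G) = 4 (lower bound: χ ≥ ω).
The clique on [2, 4, 6, 8] has size 4, forcing χ ≥ 4, and the coloring below uses 4 colors, so χ(G) = 4.
A valid 4-coloring: color 1: [3, 6, 14]; color 2: [8, 19, 20]; color 3: [4, 5, 12]; color 4: [2, 11].

χ(G) = 4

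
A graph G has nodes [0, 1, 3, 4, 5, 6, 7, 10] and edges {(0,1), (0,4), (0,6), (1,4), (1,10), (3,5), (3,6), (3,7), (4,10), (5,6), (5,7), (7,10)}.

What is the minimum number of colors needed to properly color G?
χ(G) = 3

Clique number ω(G) = 3 (lower bound: χ ≥ ω).
The clique on [0, 1, 4] has size 3, forcing χ ≥ 3, and the coloring below uses 3 colors, so χ(G) = 3.
A valid 3-coloring: color 1: [0, 3, 10]; color 2: [4, 6, 7]; color 3: [1, 5].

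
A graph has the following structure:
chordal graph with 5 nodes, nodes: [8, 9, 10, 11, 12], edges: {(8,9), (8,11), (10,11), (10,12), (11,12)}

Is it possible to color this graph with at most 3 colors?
Yes, G is 3-colorable

A valid 3-coloring: color 1: [9, 11]; color 2: [8, 12]; color 3: [10].
(χ(G) = 3 ≤ 3.)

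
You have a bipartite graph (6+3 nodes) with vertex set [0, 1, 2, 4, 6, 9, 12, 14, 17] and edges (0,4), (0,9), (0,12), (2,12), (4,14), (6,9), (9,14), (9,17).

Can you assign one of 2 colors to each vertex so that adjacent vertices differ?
A valid 2-coloring: color 1: [1, 4, 9, 12]; color 2: [0, 2, 6, 14, 17].
(χ(G) = 2 ≤ 2.)

Yes, G is 2-colorable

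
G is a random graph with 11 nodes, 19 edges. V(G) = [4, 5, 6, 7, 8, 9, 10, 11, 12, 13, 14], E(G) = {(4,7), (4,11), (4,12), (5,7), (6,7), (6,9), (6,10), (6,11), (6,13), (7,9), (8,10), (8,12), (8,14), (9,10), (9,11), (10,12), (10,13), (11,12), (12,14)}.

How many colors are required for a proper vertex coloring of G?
χ(G) = 3

Clique number ω(G) = 3 (lower bound: χ ≥ ω).
The clique on [4, 11, 12] has size 3, forcing χ ≥ 3, and the coloring below uses 3 colors, so χ(G) = 3.
A valid 3-coloring: color 1: [5, 6, 12]; color 2: [7, 10, 11, 14]; color 3: [4, 8, 9, 13].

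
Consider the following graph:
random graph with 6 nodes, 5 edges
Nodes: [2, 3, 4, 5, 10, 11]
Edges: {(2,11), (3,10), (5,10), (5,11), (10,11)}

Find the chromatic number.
Clique number ω(G) = 3 (lower bound: χ ≥ ω).
The clique on [5, 10, 11] has size 3, forcing χ ≥ 3, and the coloring below uses 3 colors, so χ(G) = 3.
A valid 3-coloring: color 1: [3, 4, 11]; color 2: [2, 10]; color 3: [5].

χ(G) = 3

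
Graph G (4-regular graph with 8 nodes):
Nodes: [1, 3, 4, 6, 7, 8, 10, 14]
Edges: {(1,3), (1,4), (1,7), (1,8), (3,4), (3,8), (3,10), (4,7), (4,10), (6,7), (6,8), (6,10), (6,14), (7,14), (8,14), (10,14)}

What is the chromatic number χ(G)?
Clique number ω(G) = 3 (lower bound: χ ≥ ω).
Suppose a proper 3-coloring c exists. The clique [1, 3, 4] takes 3 distinct colors; by symmetry let c(1) = 1, c(3) = 2, c(4) = 3.
- Vertex 7: neighbors [1, 4] already have colors [1, 3] ⇒ c(7) = 2.
- Vertex 8: neighbors [1, 3] already have colors [1, 2] ⇒ c(8) = 3.
- Vertex 6: neighbors [7, 8] already have colors [2, 3] ⇒ c(6) = 1.
- Vertex 10: neighbors [6, 3, 4] already have colors [1, 2, 3] — all 3 colors blocked. Contradiction.
The forced assignments end in a contradiction, so G has no proper 3-coloring (χ ≥ 4).
The coloring below uses 4 colors, so χ(G) = 4.
A valid 4-coloring: color 1: [7, 8, 10]; color 2: [1, 6]; color 3: [4, 14]; color 4: [3].

χ(G) = 4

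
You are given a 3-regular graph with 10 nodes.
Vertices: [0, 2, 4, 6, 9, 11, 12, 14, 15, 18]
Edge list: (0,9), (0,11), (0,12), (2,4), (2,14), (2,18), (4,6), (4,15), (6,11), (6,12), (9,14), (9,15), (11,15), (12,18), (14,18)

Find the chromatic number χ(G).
Clique number ω(G) = 3 (lower bound: χ ≥ ω).
The clique on [2, 14, 18] has size 3, forcing χ ≥ 3, and the coloring below uses 3 colors, so χ(G) = 3.
A valid 3-coloring: color 1: [0, 2, 6, 15]; color 2: [4, 11, 12, 14]; color 3: [9, 18].

χ(G) = 3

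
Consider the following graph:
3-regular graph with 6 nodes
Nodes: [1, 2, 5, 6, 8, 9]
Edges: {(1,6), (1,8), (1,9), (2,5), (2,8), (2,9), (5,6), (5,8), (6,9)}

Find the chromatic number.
χ(G) = 3

Clique number ω(G) = 3 (lower bound: χ ≥ ω).
The clique on [1, 6, 9] has size 3, forcing χ ≥ 3, and the coloring below uses 3 colors, so χ(G) = 3.
A valid 3-coloring: color 1: [8, 9]; color 2: [2, 6]; color 3: [1, 5].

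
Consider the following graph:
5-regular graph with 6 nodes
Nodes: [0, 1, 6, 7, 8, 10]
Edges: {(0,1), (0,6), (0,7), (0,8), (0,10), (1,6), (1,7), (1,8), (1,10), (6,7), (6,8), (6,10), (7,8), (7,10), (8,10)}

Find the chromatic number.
Clique number ω(G) = 6 (lower bound: χ ≥ ω).
The clique on [0, 1, 6, 7, 8, 10] has size 6, forcing χ ≥ 6, and the coloring below uses 6 colors, so χ(G) = 6.
A valid 6-coloring: color 1: [7]; color 2: [0]; color 3: [1]; color 4: [10]; color 5: [8]; color 6: [6].

χ(G) = 6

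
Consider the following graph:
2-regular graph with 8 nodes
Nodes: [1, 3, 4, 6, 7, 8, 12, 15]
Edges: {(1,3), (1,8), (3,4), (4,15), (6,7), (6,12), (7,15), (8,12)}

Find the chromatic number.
Clique number ω(G) = 2 (lower bound: χ ≥ ω).
The graph is bipartite (no odd cycle), so 2 colors suffice: χ(G) = 2.
A valid 2-coloring: color 1: [1, 4, 7, 12]; color 2: [3, 6, 8, 15].

χ(G) = 2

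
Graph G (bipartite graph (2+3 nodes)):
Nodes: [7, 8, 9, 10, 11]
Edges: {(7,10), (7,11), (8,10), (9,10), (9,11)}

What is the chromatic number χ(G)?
χ(G) = 2

Clique number ω(G) = 2 (lower bound: χ ≥ ω).
The graph is bipartite (no odd cycle), so 2 colors suffice: χ(G) = 2.
A valid 2-coloring: color 1: [10, 11]; color 2: [7, 8, 9].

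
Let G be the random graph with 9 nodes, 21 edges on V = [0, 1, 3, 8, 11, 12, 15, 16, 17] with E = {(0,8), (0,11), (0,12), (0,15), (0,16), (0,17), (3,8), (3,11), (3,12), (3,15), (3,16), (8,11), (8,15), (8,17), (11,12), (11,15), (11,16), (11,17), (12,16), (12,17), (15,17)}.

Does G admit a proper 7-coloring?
Yes, G is 7-colorable

A valid 7-coloring: color 1: [1, 11]; color 2: [0, 3]; color 3: [16, 17]; color 4: [12, 15]; color 5: [8].
(χ(G) = 5 ≤ 7.)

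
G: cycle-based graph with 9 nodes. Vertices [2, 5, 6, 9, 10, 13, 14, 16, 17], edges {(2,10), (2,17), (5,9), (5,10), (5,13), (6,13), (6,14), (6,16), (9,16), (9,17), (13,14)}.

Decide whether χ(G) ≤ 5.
Yes, G is 5-colorable

A valid 5-coloring: color 1: [2, 9, 13]; color 2: [5, 6, 17]; color 3: [10, 14, 16].
(χ(G) = 3 ≤ 5.)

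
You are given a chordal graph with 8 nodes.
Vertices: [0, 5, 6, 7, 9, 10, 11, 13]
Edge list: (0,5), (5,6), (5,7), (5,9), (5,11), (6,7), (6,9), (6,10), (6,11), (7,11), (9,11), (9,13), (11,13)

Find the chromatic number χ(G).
Clique number ω(G) = 4 (lower bound: χ ≥ ω).
The clique on [5, 6, 9, 11] has size 4, forcing χ ≥ 4, and the coloring below uses 4 colors, so χ(G) = 4.
A valid 4-coloring: color 1: [5, 10, 13]; color 2: [0, 11]; color 3: [6]; color 4: [7, 9].

χ(G) = 4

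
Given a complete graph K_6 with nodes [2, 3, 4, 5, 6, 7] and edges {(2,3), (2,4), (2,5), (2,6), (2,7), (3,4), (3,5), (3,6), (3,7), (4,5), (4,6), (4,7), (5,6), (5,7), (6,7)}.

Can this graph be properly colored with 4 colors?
The clique on vertices [2, 3, 4, 5, 6, 7] has size 6 > 4, so it alone needs 6 colors.

No, G is not 4-colorable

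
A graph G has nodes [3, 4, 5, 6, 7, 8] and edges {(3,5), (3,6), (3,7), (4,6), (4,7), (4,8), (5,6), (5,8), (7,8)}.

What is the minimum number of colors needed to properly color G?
χ(G) = 3

Clique number ω(G) = 3 (lower bound: χ ≥ ω).
The clique on [4, 7, 8] has size 3, forcing χ ≥ 3, and the coloring below uses 3 colors, so χ(G) = 3.
A valid 3-coloring: color 1: [3, 4]; color 2: [6, 8]; color 3: [5, 7].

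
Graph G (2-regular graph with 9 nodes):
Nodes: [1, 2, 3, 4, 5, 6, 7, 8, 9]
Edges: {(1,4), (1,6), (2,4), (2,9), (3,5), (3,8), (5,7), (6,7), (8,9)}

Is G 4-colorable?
Yes, G is 4-colorable

A valid 4-coloring: color 1: [1, 2, 5, 8]; color 2: [3, 4, 7, 9]; color 3: [6].
(χ(G) = 3 ≤ 4.)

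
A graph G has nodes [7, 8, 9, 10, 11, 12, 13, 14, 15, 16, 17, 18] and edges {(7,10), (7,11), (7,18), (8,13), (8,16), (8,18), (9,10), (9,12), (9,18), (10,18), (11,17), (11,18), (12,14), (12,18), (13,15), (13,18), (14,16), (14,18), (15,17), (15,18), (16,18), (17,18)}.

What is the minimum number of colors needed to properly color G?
Clique number ω(G) = 3 (lower bound: χ ≥ ω).
Odd cycle [15, 13, 8, 16, 14, 12, 9, 10, 7, 11, 17] needs 3 colors (χ ≥ 3).
Vertex 18 is adjacent to every vertex of [7, 8, 9, 10, 11, 12, 13, 14, 15, 16, 17], which already need 3 colors among themselves, so 18 needs a new color (χ ≥ 4).
The coloring below uses 4 colors, so χ(G) = 4.
A valid 4-coloring: color 1: [18]; color 2: [8, 9, 11, 14, 15]; color 3: [10, 12, 13, 16, 17]; color 4: [7].

χ(G) = 4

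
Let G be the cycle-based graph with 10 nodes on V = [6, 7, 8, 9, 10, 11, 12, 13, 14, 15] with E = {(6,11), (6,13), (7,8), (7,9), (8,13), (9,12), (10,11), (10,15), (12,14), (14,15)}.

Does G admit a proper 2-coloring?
Yes, G is 2-colorable

A valid 2-coloring: color 1: [6, 8, 9, 10, 14]; color 2: [7, 11, 12, 13, 15].
(χ(G) = 2 ≤ 2.)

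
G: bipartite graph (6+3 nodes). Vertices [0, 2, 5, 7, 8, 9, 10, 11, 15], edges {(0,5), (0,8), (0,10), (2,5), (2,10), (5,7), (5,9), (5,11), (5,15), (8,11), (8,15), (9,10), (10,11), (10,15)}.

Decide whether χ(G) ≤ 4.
Yes, G is 4-colorable

A valid 4-coloring: color 1: [5, 8, 10]; color 2: [0, 2, 7, 9, 11, 15].
(χ(G) = 2 ≤ 4.)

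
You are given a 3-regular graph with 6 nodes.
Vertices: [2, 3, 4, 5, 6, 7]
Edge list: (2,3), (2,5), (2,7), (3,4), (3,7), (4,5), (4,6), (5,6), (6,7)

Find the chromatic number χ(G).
χ(G) = 3

Clique number ω(G) = 3 (lower bound: χ ≥ ω).
The clique on [2, 3, 7] has size 3, forcing χ ≥ 3, and the coloring below uses 3 colors, so χ(G) = 3.
A valid 3-coloring: color 1: [3, 6]; color 2: [5, 7]; color 3: [2, 4].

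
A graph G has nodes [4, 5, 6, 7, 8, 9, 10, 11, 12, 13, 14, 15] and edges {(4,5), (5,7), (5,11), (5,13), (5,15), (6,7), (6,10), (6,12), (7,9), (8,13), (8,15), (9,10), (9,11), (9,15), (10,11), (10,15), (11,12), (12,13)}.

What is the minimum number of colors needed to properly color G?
Clique number ω(G) = 3 (lower bound: χ ≥ ω).
The clique on [9, 10, 11] has size 3, forcing χ ≥ 3, and the coloring below uses 3 colors, so χ(G) = 3.
A valid 3-coloring: color 1: [5, 6, 8, 9, 14]; color 2: [4, 7, 11, 13, 15]; color 3: [10, 12].

χ(G) = 3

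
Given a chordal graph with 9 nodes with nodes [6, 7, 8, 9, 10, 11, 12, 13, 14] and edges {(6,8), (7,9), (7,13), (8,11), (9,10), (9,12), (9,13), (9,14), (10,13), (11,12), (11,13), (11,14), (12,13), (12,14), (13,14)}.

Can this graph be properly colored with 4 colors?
A valid 4-coloring: color 1: [8, 13]; color 2: [6, 9, 11]; color 3: [7, 10, 14]; color 4: [12].
(χ(G) = 4 ≤ 4.)

Yes, G is 4-colorable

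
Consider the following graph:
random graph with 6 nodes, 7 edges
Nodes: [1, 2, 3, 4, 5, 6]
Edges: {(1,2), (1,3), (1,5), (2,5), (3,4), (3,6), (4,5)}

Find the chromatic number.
χ(G) = 3

Clique number ω(G) = 3 (lower bound: χ ≥ ω).
The clique on [1, 2, 5] has size 3, forcing χ ≥ 3, and the coloring below uses 3 colors, so χ(G) = 3.
A valid 3-coloring: color 1: [3, 5]; color 2: [1, 4, 6]; color 3: [2].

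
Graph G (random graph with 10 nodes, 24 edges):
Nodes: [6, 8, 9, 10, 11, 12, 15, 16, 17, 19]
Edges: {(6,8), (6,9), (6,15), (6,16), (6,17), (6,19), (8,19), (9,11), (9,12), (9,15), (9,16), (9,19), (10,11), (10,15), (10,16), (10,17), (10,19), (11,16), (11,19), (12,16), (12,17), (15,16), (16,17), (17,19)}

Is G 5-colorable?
Yes, G is 5-colorable

A valid 5-coloring: color 1: [16, 19]; color 2: [8, 9, 17]; color 3: [6, 10, 12]; color 4: [11, 15].
(χ(G) = 4 ≤ 5.)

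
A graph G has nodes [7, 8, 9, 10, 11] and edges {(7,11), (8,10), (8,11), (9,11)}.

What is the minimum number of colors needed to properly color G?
Clique number ω(G) = 2 (lower bound: χ ≥ ω).
The graph is bipartite (no odd cycle), so 2 colors suffice: χ(G) = 2.
A valid 2-coloring: color 1: [10, 11]; color 2: [7, 8, 9].

χ(G) = 2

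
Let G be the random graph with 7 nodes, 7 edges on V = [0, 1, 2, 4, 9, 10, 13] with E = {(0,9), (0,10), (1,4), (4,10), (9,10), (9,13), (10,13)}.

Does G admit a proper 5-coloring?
A valid 5-coloring: color 1: [1, 2, 10]; color 2: [4, 9]; color 3: [0, 13].
(χ(G) = 3 ≤ 5.)

Yes, G is 5-colorable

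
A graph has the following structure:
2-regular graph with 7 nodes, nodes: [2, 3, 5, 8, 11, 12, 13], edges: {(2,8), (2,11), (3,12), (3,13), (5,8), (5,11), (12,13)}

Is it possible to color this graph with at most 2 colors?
The clique on vertices [3, 12, 13] has size 3 > 2, so it alone needs 3 colors.

No, G is not 2-colorable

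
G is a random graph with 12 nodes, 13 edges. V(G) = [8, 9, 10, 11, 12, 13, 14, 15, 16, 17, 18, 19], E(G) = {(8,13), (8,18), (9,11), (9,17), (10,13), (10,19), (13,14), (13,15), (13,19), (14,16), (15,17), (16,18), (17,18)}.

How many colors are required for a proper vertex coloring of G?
χ(G) = 3

Clique number ω(G) = 3 (lower bound: χ ≥ ω).
The clique on [10, 13, 19] has size 3, forcing χ ≥ 3, and the coloring below uses 3 colors, so χ(G) = 3.
A valid 3-coloring: color 1: [11, 12, 13, 16, 17]; color 2: [9, 14, 15, 18, 19]; color 3: [8, 10].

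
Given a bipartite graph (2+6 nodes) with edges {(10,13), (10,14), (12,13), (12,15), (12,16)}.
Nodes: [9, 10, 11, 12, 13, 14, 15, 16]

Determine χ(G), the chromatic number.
χ(G) = 2

Clique number ω(G) = 2 (lower bound: χ ≥ ω).
The graph is bipartite (no odd cycle), so 2 colors suffice: χ(G) = 2.
A valid 2-coloring: color 1: [9, 10, 11, 12]; color 2: [13, 14, 15, 16].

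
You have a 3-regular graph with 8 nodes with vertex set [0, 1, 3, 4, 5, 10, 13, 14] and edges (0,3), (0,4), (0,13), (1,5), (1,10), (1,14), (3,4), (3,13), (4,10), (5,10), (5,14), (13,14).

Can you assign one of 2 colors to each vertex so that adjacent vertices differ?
No, G is not 2-colorable

The clique on vertices [0, 3, 4] has size 3 > 2, so it alone needs 3 colors.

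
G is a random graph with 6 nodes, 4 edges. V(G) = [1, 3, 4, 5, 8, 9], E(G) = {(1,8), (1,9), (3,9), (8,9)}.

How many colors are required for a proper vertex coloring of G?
Clique number ω(G) = 3 (lower bound: χ ≥ ω).
The clique on [1, 8, 9] has size 3, forcing χ ≥ 3, and the coloring below uses 3 colors, so χ(G) = 3.
A valid 3-coloring: color 1: [4, 5, 9]; color 2: [3, 8]; color 3: [1].

χ(G) = 3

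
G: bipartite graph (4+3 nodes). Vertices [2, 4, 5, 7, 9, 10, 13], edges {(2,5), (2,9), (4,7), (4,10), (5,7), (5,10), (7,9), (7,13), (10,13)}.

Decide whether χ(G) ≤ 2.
Yes, G is 2-colorable

A valid 2-coloring: color 1: [2, 7, 10]; color 2: [4, 5, 9, 13].
(χ(G) = 2 ≤ 2.)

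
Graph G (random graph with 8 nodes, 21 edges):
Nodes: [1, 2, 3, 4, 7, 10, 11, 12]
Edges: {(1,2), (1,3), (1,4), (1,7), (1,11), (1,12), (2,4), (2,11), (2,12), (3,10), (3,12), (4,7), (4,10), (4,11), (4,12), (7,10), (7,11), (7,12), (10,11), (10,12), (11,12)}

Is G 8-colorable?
Yes, G is 8-colorable

A valid 8-coloring: color 1: [12]; color 2: [1, 10]; color 3: [3, 4]; color 4: [11]; color 5: [2, 7].
(χ(G) = 5 ≤ 8.)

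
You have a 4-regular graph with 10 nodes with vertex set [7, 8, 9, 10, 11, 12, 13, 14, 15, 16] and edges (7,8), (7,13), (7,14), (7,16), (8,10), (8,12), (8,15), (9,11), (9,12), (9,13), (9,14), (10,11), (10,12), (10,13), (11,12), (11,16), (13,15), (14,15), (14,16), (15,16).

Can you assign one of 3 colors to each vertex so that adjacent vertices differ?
Yes, G is 3-colorable

A valid 3-coloring: color 1: [8, 11, 13, 14]; color 2: [12, 16]; color 3: [7, 9, 10, 15].
(χ(G) = 3 ≤ 3.)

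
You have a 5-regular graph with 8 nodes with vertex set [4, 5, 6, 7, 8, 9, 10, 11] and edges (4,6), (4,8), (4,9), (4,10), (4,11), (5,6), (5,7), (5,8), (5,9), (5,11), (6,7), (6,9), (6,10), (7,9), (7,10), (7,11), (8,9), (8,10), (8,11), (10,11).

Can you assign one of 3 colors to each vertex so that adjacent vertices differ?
No, G is not 3-colorable

The clique on vertices [4, 8, 10, 11] has size 4 > 3, so it alone needs 4 colors.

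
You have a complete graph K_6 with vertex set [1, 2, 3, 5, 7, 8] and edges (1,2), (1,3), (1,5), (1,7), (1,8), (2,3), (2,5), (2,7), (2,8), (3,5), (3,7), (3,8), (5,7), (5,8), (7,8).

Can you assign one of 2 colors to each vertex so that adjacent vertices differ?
The clique on vertices [1, 2, 3, 5, 7, 8] has size 6 > 2, so it alone needs 6 colors.

No, G is not 2-colorable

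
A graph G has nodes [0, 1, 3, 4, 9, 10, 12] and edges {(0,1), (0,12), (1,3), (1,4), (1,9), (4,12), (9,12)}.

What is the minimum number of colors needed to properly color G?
χ(G) = 2

Clique number ω(G) = 2 (lower bound: χ ≥ ω).
The graph is bipartite (no odd cycle), so 2 colors suffice: χ(G) = 2.
A valid 2-coloring: color 1: [1, 10, 12]; color 2: [0, 3, 4, 9].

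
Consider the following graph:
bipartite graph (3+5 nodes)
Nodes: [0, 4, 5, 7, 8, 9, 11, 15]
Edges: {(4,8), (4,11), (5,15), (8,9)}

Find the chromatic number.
Clique number ω(G) = 2 (lower bound: χ ≥ ω).
The graph is bipartite (no odd cycle), so 2 colors suffice: χ(G) = 2.
A valid 2-coloring: color 1: [0, 5, 7, 8, 11]; color 2: [4, 9, 15].

χ(G) = 2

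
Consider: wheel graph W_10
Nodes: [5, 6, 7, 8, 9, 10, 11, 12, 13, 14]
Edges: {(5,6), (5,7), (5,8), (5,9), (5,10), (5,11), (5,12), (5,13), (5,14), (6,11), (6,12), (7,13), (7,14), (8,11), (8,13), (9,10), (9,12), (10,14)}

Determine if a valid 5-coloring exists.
Yes, G is 5-colorable

A valid 5-coloring: color 1: [5]; color 2: [6, 7, 8, 9]; color 3: [11, 12, 13, 14]; color 4: [10].
(χ(G) = 4 ≤ 5.)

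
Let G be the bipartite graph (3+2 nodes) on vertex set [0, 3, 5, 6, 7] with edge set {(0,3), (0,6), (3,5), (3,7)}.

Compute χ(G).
Clique number ω(G) = 2 (lower bound: χ ≥ ω).
The graph is bipartite (no odd cycle), so 2 colors suffice: χ(G) = 2.
A valid 2-coloring: color 1: [3, 6]; color 2: [0, 5, 7].

χ(G) = 2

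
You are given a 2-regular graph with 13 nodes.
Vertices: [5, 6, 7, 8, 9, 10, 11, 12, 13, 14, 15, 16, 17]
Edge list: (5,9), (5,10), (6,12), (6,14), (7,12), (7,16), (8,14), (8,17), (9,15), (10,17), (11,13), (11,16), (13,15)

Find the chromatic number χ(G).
χ(G) = 3

Clique number ω(G) = 2 (lower bound: χ ≥ ω).
Odd cycle [13, 11, 16, 7, 12, 6, 14, 8, 17, 10, 5, 9, 15] needs 3 colors (χ ≥ 3).
The coloring below uses 3 colors, so χ(G) = 3.
A valid 3-coloring: color 1: [8, 9, 10, 12, 13, 16]; color 2: [5, 6, 7, 11, 15, 17]; color 3: [14].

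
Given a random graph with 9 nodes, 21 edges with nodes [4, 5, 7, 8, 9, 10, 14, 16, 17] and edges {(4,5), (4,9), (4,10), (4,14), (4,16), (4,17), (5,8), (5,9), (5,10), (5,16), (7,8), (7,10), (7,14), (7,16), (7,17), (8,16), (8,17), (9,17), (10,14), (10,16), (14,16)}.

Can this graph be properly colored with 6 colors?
Yes, G is 6-colorable

A valid 6-coloring: color 1: [4, 7]; color 2: [16, 17]; color 3: [8, 9, 10]; color 4: [5, 14].
(χ(G) = 4 ≤ 6.)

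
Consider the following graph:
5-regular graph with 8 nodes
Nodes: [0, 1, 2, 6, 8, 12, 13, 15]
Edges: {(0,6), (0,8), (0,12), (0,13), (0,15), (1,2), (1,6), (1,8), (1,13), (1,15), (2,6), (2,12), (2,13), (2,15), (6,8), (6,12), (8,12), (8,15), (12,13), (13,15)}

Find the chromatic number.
χ(G) = 4

Clique number ω(G) = 4 (lower bound: χ ≥ ω).
The clique on [0, 6, 8, 12] has size 4, forcing χ ≥ 4, and the coloring below uses 4 colors, so χ(G) = 4.
A valid 4-coloring: color 1: [6, 13]; color 2: [12, 15]; color 3: [0, 1]; color 4: [2, 8].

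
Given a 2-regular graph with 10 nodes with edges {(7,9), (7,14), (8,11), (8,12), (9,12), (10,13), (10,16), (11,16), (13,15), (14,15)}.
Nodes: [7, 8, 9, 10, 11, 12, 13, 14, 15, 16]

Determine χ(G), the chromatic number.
χ(G) = 2

Clique number ω(G) = 2 (lower bound: χ ≥ ω).
The graph is bipartite (no odd cycle), so 2 colors suffice: χ(G) = 2.
A valid 2-coloring: color 1: [7, 10, 11, 12, 15]; color 2: [8, 9, 13, 14, 16].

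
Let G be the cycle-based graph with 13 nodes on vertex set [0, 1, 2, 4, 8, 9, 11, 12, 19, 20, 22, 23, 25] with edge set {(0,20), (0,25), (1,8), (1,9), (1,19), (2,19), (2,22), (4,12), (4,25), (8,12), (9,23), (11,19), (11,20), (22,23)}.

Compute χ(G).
χ(G) = 3

Clique number ω(G) = 2 (lower bound: χ ≥ ω).
Odd cycle [20, 11, 19, 1, 8, 12, 4, 25, 0] needs 3 colors (χ ≥ 3).
The coloring below uses 3 colors, so χ(G) = 3.
A valid 3-coloring: color 1: [8, 9, 19, 20, 22, 25]; color 2: [0, 1, 2, 11, 12, 23]; color 3: [4].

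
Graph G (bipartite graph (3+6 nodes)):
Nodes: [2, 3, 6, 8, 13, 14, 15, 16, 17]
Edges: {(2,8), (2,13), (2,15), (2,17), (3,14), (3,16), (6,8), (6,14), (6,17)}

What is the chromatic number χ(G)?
χ(G) = 2

Clique number ω(G) = 2 (lower bound: χ ≥ ω).
The graph is bipartite (no odd cycle), so 2 colors suffice: χ(G) = 2.
A valid 2-coloring: color 1: [2, 3, 6]; color 2: [8, 13, 14, 15, 16, 17].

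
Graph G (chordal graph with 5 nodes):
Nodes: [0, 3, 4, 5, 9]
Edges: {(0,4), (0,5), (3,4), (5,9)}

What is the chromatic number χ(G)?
Clique number ω(G) = 2 (lower bound: χ ≥ ω).
The graph is bipartite (no odd cycle), so 2 colors suffice: χ(G) = 2.
A valid 2-coloring: color 1: [4, 5]; color 2: [0, 3, 9].

χ(G) = 2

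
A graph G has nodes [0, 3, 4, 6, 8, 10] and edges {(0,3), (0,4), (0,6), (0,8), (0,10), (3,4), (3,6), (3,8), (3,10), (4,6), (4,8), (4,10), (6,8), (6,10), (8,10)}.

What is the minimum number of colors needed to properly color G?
Clique number ω(G) = 6 (lower bound: χ ≥ ω).
The clique on [0, 3, 4, 6, 8, 10] has size 6, forcing χ ≥ 6, and the coloring below uses 6 colors, so χ(G) = 6.
A valid 6-coloring: color 1: [3]; color 2: [0]; color 3: [8]; color 4: [6]; color 5: [4]; color 6: [10].

χ(G) = 6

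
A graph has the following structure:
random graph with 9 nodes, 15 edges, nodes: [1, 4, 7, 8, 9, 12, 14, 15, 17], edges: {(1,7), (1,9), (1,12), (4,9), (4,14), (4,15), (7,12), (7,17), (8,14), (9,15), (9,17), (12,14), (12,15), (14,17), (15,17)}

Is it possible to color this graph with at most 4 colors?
A valid 4-coloring: color 1: [8, 9, 12]; color 2: [7, 14, 15]; color 3: [1, 4, 17].
(χ(G) = 3 ≤ 4.)

Yes, G is 4-colorable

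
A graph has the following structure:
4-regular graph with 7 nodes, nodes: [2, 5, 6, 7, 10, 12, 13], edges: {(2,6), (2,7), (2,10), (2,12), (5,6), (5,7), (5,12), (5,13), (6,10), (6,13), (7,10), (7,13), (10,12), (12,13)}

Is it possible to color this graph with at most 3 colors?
Yes, G is 3-colorable

A valid 3-coloring: color 1: [6, 7, 12]; color 2: [2, 13]; color 3: [5, 10].
(χ(G) = 3 ≤ 3.)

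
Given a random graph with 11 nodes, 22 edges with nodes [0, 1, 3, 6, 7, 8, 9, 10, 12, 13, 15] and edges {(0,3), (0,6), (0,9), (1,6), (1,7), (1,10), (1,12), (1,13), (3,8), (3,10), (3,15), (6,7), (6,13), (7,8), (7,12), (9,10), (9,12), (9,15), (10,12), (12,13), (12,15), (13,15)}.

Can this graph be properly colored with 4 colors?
A valid 4-coloring: color 1: [3, 6, 12]; color 2: [1, 8, 9]; color 3: [0, 7, 10, 15]; color 4: [13].
(χ(G) = 4 ≤ 4.)

Yes, G is 4-colorable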